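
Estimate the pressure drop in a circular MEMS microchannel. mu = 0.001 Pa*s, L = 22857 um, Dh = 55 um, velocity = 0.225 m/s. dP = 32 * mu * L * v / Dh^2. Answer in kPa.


Step 1: Convert to SI: L = 22857e-6 m, Dh = 55e-6 m
Step 2: dP = 32 * 0.001 * 22857e-6 * 0.225 / (55e-6)^2
Step 3: dP = 54403.44 Pa
Step 4: Convert to kPa: dP = 54.4 kPa


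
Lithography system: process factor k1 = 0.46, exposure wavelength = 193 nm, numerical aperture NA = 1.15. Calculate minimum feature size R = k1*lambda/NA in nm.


Step 1: Identify values: k1 = 0.46, lambda = 193 nm, NA = 1.15
Step 2: R = k1 * lambda / NA
R = 0.46 * 193 / 1.15
R = 77.2 nm


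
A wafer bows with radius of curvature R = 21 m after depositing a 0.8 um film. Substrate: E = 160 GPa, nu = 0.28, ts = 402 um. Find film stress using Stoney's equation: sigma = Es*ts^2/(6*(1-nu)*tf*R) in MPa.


Step 1: Compute numerator: Es * ts^2 = 160 * 402^2 = 25856640 (GPa*um^2)
Step 2: Compute denominator (R in um): 6*(1-nu)*tf*R = 6*0.72*0.8*21e6 = 72576000.0 (um^2)
Step 3: sigma (GPa) = 25856640 / 72576000.0 = 3.5627e-01 GPa
Step 4: Convert to MPa (x1000): sigma = 356.3 MPa


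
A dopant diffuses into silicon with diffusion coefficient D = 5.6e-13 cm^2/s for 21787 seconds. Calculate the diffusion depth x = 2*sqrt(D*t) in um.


Step 1: Compute D*t = 5.6e-13 * 21787 = 1.220072e-08 cm^2
Step 2: sqrt(D*t) = 1.10457e-04 cm
Step 3: x = 2 * 1.10457e-04 cm = 2.20914e-04 cm
Step 4: Convert to um (1 cm = 1e4 um): x = 2.209 um


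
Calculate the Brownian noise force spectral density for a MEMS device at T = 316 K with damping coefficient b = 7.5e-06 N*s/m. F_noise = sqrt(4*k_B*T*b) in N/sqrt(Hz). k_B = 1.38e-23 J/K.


Step 1: Compute 4 * k_B * T * b
= 4 * 1.38e-23 * 316 * 7.5e-06
= 1.3082e-25 N^2/Hz
Step 2: F_noise = sqrt(1.3082e-25)
F_noise = 3.62e-13 N/sqrt(Hz)


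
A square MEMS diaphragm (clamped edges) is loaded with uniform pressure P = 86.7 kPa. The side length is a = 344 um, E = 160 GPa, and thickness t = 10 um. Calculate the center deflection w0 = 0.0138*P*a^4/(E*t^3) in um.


Step 1: Convert pressure to compatible units (E is in GPa, so P in GPa).
P = 86.7 kPa = 86.7e-6 GPa
Step 2: Compute numerator: 0.0138 * P * a^4.
a^4 = 344^4 = 14003408896
numerator = 0.0138 * 86.7e-6 * 14003408896 = 1.67545e+04
Step 3: Compute denominator: E * t^3 = 160 * 10^3 = 160000
Step 4: w0 = numerator / denominator = 1.67545e+04 / 160000 = 0.1047 um


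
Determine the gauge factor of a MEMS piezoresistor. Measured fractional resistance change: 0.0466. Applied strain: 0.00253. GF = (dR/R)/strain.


Step 1: Identify values.
dR/R = 0.0466, strain = 0.00253
Step 2: GF = (dR/R) / strain = 0.0466 / 0.00253
GF = 18.4


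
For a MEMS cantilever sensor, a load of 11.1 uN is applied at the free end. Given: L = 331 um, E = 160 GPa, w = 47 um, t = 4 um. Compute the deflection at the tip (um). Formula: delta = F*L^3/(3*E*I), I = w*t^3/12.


Step 1: Calculate the second moment of area.
I = w * t^3 / 12 = 47 * 4^3 / 12 = 250.6667 um^4
Step 2: Convert E to consistent units (1 GPa = 1000 uN/um^2).
E = 160 GPa = 160000 uN/um^2
Step 3: Calculate tip deflection.
delta = F * L^3 / (3 * E * I)
delta = 11.1 * 331^3 / (3 * 160000 * 250.6667)
delta = 3.3456 um


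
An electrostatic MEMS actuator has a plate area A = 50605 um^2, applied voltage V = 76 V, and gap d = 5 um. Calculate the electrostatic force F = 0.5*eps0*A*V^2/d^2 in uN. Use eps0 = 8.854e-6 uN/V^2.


Step 1: Identify parameters.
eps0 = 8.854e-6 uN/V^2, A = 50605 um^2, V = 76 V, d = 5 um
Step 2: Compute V^2 = 76^2 = 5776
Step 3: Compute d^2 = 5^2 = 25
Step 4: F = 0.5 * 8.854e-6 * 50605 * 5776 / 25
F = 51.76 uN


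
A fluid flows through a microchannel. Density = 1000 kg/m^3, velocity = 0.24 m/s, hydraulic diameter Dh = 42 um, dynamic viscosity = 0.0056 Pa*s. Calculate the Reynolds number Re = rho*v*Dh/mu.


Step 1: Convert Dh to meters: Dh = 42e-6 m
Step 2: Re = rho * v * Dh / mu
Re = 1000 * 0.24 * 42e-6 / 0.0056
Re = 1.8


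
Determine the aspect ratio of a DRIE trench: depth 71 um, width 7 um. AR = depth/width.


Step 1: AR = depth / width
Step 2: AR = 71 / 7
AR = 10.1


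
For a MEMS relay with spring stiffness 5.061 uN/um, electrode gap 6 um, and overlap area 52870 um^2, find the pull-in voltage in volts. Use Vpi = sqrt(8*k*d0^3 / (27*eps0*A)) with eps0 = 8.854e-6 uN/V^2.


Step 1: Compute numerator: 8 * k * d0^3 = 8 * 5.061 * 6^3 = 8745.408
Step 2: Compute denominator: 27 * eps0 * A = 27 * 8.854e-6 * 52870 = 12.638996
Step 3: Vpi = sqrt(8745.408 / 12.638996)
Vpi = 26.3 V


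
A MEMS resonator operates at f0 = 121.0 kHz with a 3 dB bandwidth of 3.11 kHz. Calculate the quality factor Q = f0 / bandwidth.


Step 1: Q = f0 / bandwidth
Step 2: Q = 121.0 / 3.11
Q = 38.9


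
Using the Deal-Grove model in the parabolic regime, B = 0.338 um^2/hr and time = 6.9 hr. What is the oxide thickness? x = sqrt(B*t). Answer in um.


Step 1: Compute B*t = 0.338 * 6.9 = 2.3322
Step 2: x = sqrt(2.3322)
x = 1.527 um


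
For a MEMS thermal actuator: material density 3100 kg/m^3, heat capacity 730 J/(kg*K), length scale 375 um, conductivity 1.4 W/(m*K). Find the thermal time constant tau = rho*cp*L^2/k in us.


Step 1: Convert L to m: L = 375e-6 m
Step 2: L^2 = (375e-6)^2 = 1.40625e-07 m^2
Step 3: tau = 3100 * 730 * 1.40625e-07 / 1.4 = 2.2731026786e-01 s
Step 4: Convert to microseconds (multiply by 1e6).
tau = 227310.268 us


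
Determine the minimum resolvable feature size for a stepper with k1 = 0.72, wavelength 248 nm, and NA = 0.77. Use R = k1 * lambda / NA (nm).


Step 1: Identify values: k1 = 0.72, lambda = 248 nm, NA = 0.77
Step 2: R = k1 * lambda / NA
R = 0.72 * 248 / 0.77
R = 231.9 nm


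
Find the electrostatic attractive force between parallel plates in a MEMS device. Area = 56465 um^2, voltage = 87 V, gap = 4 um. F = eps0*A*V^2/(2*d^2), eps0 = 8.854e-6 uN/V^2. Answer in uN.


Step 1: Identify parameters.
eps0 = 8.854e-6 uN/V^2, A = 56465 um^2, V = 87 V, d = 4 um
Step 2: Compute V^2 = 87^2 = 7569
Step 3: Compute d^2 = 4^2 = 16
Step 4: F = 0.5 * 8.854e-6 * 56465 * 7569 / 16
F = 118.252 uN


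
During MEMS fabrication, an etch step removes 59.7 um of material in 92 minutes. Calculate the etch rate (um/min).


Step 1: Etch rate = depth / time
Step 2: rate = 59.7 / 92
rate = 0.649 um/min


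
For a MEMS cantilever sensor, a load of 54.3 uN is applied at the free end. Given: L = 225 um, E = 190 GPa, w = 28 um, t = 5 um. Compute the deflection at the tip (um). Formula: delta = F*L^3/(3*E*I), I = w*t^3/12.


Step 1: Calculate the second moment of area.
I = w * t^3 / 12 = 28 * 5^3 / 12 = 291.6667 um^4
Step 2: Convert E to consistent units (1 GPa = 1000 uN/um^2).
E = 190 GPa = 190000 uN/um^2
Step 3: Calculate tip deflection.
delta = F * L^3 / (3 * E * I)
delta = 54.3 * 225^3 / (3 * 190000 * 291.6667)
delta = 3.7204 um


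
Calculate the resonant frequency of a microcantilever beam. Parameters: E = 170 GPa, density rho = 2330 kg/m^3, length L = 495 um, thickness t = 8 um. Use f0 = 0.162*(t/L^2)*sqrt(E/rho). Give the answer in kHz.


Step 1: Convert units to SI.
t_SI = 8e-6 m, L_SI = 495e-6 m
Step 2: Calculate sqrt(E/rho).
sqrt(170e9 / 2330) = 8541.74 m/s
Step 3: Compute f0.
f0 = 0.162 * 8e-6 / (495e-6)^2 * 8541.74 = 45179.5 Hz = 45.18 kHz


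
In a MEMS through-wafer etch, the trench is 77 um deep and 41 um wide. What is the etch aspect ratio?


Step 1: AR = depth / width
Step 2: AR = 77 / 41
AR = 1.9


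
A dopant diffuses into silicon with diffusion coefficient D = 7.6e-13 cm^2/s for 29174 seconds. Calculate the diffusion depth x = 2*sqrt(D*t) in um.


Step 1: Compute D*t = 7.6e-13 * 29174 = 2.217224e-08 cm^2
Step 2: sqrt(D*t) = 1.48903e-04 cm
Step 3: x = 2 * 1.48903e-04 cm = 2.97806e-04 cm
Step 4: Convert to um (1 cm = 1e4 um): x = 2.978 um


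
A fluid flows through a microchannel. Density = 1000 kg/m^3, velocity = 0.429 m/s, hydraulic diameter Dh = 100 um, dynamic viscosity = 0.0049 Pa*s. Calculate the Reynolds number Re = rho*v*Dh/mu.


Step 1: Convert Dh to meters: Dh = 100e-6 m
Step 2: Re = rho * v * Dh / mu
Re = 1000 * 0.429 * 100e-6 / 0.0049
Re = 8.755


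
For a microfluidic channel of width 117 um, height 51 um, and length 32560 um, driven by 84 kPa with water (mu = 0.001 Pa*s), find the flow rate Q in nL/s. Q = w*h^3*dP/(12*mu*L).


Step 1: Convert all dimensions to SI (meters).
w = 117e-6 m, h = 51e-6 m, L = 32560e-6 m, dP = 84e3 Pa
Step 2: Q = w * h^3 * dP / (12 * mu * L)
Q = 117e-6 * (51e-6)^3 * 84e3 / (12 * 0.001 * 32560e-6) = 3.33664524e-09 m^3/s
Step 3: Convert Q from m^3/s to nL/s (1 m^3 = 1e12 nL, so multiply by 1e12).
Q = 3336.645 nL/s


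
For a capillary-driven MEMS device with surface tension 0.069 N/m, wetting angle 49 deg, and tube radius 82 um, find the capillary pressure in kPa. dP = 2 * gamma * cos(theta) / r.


Step 1: cos(49 deg) = 0.6561
Step 2: Convert r to m: r = 82e-6 m
Step 3: dP = 2 * 0.069 * 0.6561 / 82e-6 = 1104.2 Pa
Step 4: Convert Pa to kPa (divide by 1000).
dP = 1.1 kPa


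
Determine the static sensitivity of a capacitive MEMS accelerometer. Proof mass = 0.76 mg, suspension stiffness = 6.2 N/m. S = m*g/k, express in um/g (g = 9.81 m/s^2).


Step 1: Convert mass: m = 0.76 mg = 7.60e-07 kg
Step 2: S = m * g / k = 7.60e-07 * 9.81 / 6.2
Step 3: S = 1.20e-06 m/g
Step 4: Convert to um/g: S = 1.203 um/g


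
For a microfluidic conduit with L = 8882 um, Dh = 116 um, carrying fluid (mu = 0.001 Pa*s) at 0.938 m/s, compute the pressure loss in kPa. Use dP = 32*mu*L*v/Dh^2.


Step 1: Convert to SI: L = 8882e-6 m, Dh = 116e-6 m
Step 2: dP = 32 * 0.001 * 8882e-6 * 0.938 / (116e-6)^2
Step 3: dP = 19812.88 Pa
Step 4: Convert to kPa: dP = 19.81 kPa


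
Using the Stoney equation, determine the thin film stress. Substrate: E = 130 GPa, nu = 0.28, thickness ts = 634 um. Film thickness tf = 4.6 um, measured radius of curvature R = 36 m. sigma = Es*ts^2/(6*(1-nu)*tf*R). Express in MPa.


Step 1: Compute numerator: Es * ts^2 = 130 * 634^2 = 52254280 (GPa*um^2)
Step 2: Compute denominator (R in um): 6*(1-nu)*tf*R = 6*0.72*4.6*36e6 = 715392000.0 (um^2)
Step 3: sigma (GPa) = 52254280 / 715392000.0 = 7.3043e-02 GPa
Step 4: Convert to MPa (x1000): sigma = 73.0 MPa


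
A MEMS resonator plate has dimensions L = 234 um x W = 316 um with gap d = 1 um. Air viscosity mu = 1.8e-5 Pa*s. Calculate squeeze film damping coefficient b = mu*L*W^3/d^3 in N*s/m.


Step 1: Convert to SI.
L = 234e-6 m, W = 316e-6 m, d = 1e-6 m
Step 2: W^3 = (316e-6)^3 = 3.16e-11 m^3
Step 3: d^3 = (1e-6)^3 = 1.00e-18 m^3
Step 4: b = 1.8e-5 * 234e-6 * 3.16e-11 / 1.00e-18
b = 1.33e-01 N*s/m


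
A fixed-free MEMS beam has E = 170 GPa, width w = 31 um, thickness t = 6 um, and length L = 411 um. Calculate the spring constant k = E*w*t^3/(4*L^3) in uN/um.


Step 1: Convert E to consistent units (1 GPa = 1000 uN/um^2).
E = 170 GPa = 170000 uN/um^2
Step 2: Compute t^3 = 6^3 = 216
Step 3: Compute L^3 = 411^3 = 69426531
Step 4: k = 170000 * 31 * 216 / (4 * 69426531)
k = 4.099 uN/um


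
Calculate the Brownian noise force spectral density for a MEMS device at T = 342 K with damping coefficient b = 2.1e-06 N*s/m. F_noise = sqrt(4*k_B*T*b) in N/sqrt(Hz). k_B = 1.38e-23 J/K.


Step 1: Compute 4 * k_B * T * b
= 4 * 1.38e-23 * 342 * 2.1e-06
= 3.9645e-26 N^2/Hz
Step 2: F_noise = sqrt(3.9645e-26)
F_noise = 1.99e-13 N/sqrt(Hz)


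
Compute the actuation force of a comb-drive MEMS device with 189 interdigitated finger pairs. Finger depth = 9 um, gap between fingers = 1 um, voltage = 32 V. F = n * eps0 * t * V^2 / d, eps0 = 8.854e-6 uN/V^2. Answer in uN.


Step 1: Parameters: n=189, eps0=8.854e-6 uN/V^2, t=9 um, V=32 V, d=1 um
Step 2: V^2 = 1024
Step 3: F = 189 * 8.854e-6 * 9 * 1024 / 1
F = 15.422 uN


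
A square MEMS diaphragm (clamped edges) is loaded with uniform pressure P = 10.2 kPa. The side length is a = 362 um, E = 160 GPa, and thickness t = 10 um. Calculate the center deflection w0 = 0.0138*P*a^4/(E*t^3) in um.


Step 1: Convert pressure to compatible units (E is in GPa, so P in GPa).
P = 10.2 kPa = 10.2e-6 GPa
Step 2: Compute numerator: 0.0138 * P * a^4.
a^4 = 362^4 = 17172529936
numerator = 0.0138 * 10.2e-6 * 17172529936 = 2.4172e+03
Step 3: Compute denominator: E * t^3 = 160 * 10^3 = 160000
Step 4: w0 = numerator / denominator = 2.4172e+03 / 160000 = 0.0151 um


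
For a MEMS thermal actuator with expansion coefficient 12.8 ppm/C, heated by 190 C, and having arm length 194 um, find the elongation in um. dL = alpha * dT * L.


Step 1: Convert CTE: alpha = 12.8 ppm/C = 12.8e-6 /C
Step 2: dL = 12.8e-6 * 190 * 194
dL = 0.4718 um


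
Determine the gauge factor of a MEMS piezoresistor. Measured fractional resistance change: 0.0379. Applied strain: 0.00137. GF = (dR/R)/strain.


Step 1: Identify values.
dR/R = 0.0379, strain = 0.00137
Step 2: GF = (dR/R) / strain = 0.0379 / 0.00137
GF = 27.7


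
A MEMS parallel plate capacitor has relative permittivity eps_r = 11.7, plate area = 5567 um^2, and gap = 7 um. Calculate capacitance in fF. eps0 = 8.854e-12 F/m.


Step 1: Convert area to m^2: A = 5567e-12 m^2
Step 2: Convert gap to m: d = 7e-6 m
Step 3: C = eps0 * eps_r * A / d
C = 8.854e-12 * 11.7 * 5567e-12 / 7e-6
Step 4: Convert to fF (multiply by 1e15).
C = 82.39 fF


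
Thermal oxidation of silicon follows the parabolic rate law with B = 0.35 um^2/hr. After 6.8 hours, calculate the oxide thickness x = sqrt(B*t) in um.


Step 1: Compute B*t = 0.35 * 6.8 = 2.38
Step 2: x = sqrt(2.38)
x = 1.543 um


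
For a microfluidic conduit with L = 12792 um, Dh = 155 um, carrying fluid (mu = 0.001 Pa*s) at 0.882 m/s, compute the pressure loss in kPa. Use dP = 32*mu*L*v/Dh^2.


Step 1: Convert to SI: L = 12792e-6 m, Dh = 155e-6 m
Step 2: dP = 32 * 0.001 * 12792e-6 * 0.882 / (155e-6)^2
Step 3: dP = 15027.74 Pa
Step 4: Convert to kPa: dP = 15.03 kPa


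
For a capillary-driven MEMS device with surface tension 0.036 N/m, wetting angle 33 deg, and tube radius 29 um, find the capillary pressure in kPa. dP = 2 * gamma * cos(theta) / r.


Step 1: cos(33 deg) = 0.8387
Step 2: Convert r to m: r = 29e-6 m
Step 3: dP = 2 * 0.036 * 0.8387 / 29e-6 = 2082.3 Pa
Step 4: Convert Pa to kPa (divide by 1000).
dP = 2.08 kPa


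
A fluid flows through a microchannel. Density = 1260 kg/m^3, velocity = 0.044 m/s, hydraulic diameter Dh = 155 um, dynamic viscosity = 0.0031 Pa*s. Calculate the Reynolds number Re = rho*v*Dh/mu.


Step 1: Convert Dh to meters: Dh = 155e-6 m
Step 2: Re = rho * v * Dh / mu
Re = 1260 * 0.044 * 155e-6 / 0.0031
Re = 2.772


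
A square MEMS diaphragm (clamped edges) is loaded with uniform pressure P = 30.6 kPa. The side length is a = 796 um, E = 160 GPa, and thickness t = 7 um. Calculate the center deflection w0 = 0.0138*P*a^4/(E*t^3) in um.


Step 1: Convert pressure to compatible units (E is in GPa, so P in GPa).
P = 30.6 kPa = 30.6e-6 GPa
Step 2: Compute numerator: 0.0138 * P * a^4.
a^4 = 796^4 = 401469235456
numerator = 0.0138 * 30.6e-6 * 401469235456 = 1.695324e+05
Step 3: Compute denominator: E * t^3 = 160 * 7^3 = 54880
Step 4: w0 = numerator / denominator = 1.695324e+05 / 54880 = 3.0891 um


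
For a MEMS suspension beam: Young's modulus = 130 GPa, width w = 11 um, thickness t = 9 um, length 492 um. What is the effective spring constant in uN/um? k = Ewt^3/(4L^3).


Step 1: Convert E to consistent units (1 GPa = 1000 uN/um^2).
E = 130 GPa = 130000 uN/um^2
Step 2: Compute t^3 = 9^3 = 729
Step 3: Compute L^3 = 492^3 = 119095488
Step 4: k = 130000 * 11 * 729 / (4 * 119095488)
k = 2.1883 uN/um


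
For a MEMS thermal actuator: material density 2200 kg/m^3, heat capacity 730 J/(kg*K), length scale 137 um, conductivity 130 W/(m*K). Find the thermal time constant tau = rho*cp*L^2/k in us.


Step 1: Convert L to m: L = 137e-6 m
Step 2: L^2 = (137e-6)^2 = 1.8769e-08 m^2
Step 3: tau = 2200 * 730 * 1.8769e-08 / 130 = 2.3186934e-04 s
Step 4: Convert to microseconds (multiply by 1e6).
tau = 231.869 us


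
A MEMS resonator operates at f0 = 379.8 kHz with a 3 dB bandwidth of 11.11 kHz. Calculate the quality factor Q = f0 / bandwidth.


Step 1: Q = f0 / bandwidth
Step 2: Q = 379.8 / 11.11
Q = 34.2


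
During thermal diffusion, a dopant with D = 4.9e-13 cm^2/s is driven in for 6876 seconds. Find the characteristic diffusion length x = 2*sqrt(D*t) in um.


Step 1: Compute D*t = 4.9e-13 * 6876 = 3.36924e-09 cm^2
Step 2: sqrt(D*t) = 5.80452e-05 cm
Step 3: x = 2 * 5.80452e-05 cm = 1.160904e-04 cm
Step 4: Convert to um (1 cm = 1e4 um): x = 1.161 um


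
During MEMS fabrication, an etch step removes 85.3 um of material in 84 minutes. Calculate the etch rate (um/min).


Step 1: Etch rate = depth / time
Step 2: rate = 85.3 / 84
rate = 1.015 um/min


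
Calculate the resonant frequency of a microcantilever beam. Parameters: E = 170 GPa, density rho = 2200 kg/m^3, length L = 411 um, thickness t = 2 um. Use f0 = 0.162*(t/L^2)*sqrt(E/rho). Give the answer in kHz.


Step 1: Convert units to SI.
t_SI = 2e-6 m, L_SI = 411e-6 m
Step 2: Calculate sqrt(E/rho).
sqrt(170e9 / 2200) = 8790.49 m/s
Step 3: Compute f0.
f0 = 0.162 * 2e-6 / (411e-6)^2 * 8790.49 = 16860.7 Hz = 16.86 kHz


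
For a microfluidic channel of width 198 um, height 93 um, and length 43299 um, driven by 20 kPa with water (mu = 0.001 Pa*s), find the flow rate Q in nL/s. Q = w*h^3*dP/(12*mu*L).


Step 1: Convert all dimensions to SI (meters).
w = 198e-6 m, h = 93e-6 m, L = 43299e-6 m, dP = 20e3 Pa
Step 2: Q = w * h^3 * dP / (12 * mu * L)
Q = 198e-6 * (93e-6)^3 * 20e3 / (12 * 0.001 * 43299e-6) = 6.13034504e-09 m^3/s
Step 3: Convert Q from m^3/s to nL/s (1 m^3 = 1e12 nL, so multiply by 1e12).
Q = 6130.345 nL/s


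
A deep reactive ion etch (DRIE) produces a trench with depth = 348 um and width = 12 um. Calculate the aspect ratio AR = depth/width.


Step 1: AR = depth / width
Step 2: AR = 348 / 12
AR = 29.0


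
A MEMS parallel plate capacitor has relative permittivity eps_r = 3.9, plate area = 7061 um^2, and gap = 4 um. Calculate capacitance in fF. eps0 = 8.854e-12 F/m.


Step 1: Convert area to m^2: A = 7061e-12 m^2
Step 2: Convert gap to m: d = 4e-6 m
Step 3: C = eps0 * eps_r * A / d
C = 8.854e-12 * 3.9 * 7061e-12 / 4e-6
Step 4: Convert to fF (multiply by 1e15).
C = 60.96 fF


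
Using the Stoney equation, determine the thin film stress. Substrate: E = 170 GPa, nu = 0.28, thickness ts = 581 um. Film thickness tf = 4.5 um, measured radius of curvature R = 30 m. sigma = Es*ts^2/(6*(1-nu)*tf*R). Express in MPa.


Step 1: Compute numerator: Es * ts^2 = 170 * 581^2 = 57385370 (GPa*um^2)
Step 2: Compute denominator (R in um): 6*(1-nu)*tf*R = 6*0.72*4.5*30e6 = 583200000.0 (um^2)
Step 3: sigma (GPa) = 57385370 / 583200000.0 = 9.8397e-02 GPa
Step 4: Convert to MPa (x1000): sigma = 98.4 MPa


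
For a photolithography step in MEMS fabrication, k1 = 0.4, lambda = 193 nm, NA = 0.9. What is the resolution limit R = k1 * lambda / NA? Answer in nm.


Step 1: Identify values: k1 = 0.4, lambda = 193 nm, NA = 0.9
Step 2: R = k1 * lambda / NA
R = 0.4 * 193 / 0.9
R = 85.8 nm


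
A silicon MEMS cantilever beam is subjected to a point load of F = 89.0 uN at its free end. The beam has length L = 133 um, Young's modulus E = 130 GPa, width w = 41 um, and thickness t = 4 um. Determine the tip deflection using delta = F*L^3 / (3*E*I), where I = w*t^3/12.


Step 1: Calculate the second moment of area.
I = w * t^3 / 12 = 41 * 4^3 / 12 = 218.6667 um^4
Step 2: Convert E to consistent units (1 GPa = 1000 uN/um^2).
E = 130 GPa = 130000 uN/um^2
Step 3: Calculate tip deflection.
delta = F * L^3 / (3 * E * I)
delta = 89.0 * 133^3 / (3 * 130000 * 218.6667)
delta = 2.4553 um


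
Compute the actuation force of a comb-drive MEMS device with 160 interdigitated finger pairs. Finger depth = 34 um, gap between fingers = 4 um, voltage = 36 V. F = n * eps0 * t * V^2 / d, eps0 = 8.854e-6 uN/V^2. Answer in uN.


Step 1: Parameters: n=160, eps0=8.854e-6 uN/V^2, t=34 um, V=36 V, d=4 um
Step 2: V^2 = 1296
Step 3: F = 160 * 8.854e-6 * 34 * 1296 / 4
F = 15.606 uN


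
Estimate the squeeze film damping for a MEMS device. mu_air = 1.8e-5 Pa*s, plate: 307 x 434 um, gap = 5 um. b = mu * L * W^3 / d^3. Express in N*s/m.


Step 1: Convert to SI.
L = 307e-6 m, W = 434e-6 m, d = 5e-6 m
Step 2: W^3 = (434e-6)^3 = 8.17e-11 m^3
Step 3: d^3 = (5e-6)^3 = 1.25e-16 m^3
Step 4: b = 1.8e-5 * 307e-6 * 8.17e-11 / 1.25e-16
b = 3.61e-03 N*s/m


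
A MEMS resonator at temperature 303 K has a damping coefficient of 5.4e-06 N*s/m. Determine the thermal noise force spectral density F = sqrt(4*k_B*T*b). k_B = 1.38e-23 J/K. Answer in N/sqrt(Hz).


Step 1: Compute 4 * k_B * T * b
= 4 * 1.38e-23 * 303 * 5.4e-06
= 9.0318e-26 N^2/Hz
Step 2: F_noise = sqrt(9.0318e-26)
F_noise = 3.01e-13 N/sqrt(Hz)


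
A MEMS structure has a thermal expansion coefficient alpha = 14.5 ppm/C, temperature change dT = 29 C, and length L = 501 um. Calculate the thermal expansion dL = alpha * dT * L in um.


Step 1: Convert CTE: alpha = 14.5 ppm/C = 14.5e-6 /C
Step 2: dL = 14.5e-6 * 29 * 501
dL = 0.2107 um


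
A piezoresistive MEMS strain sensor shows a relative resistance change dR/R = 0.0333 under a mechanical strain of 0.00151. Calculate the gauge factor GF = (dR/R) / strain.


Step 1: Identify values.
dR/R = 0.0333, strain = 0.00151
Step 2: GF = (dR/R) / strain = 0.0333 / 0.00151
GF = 22.1


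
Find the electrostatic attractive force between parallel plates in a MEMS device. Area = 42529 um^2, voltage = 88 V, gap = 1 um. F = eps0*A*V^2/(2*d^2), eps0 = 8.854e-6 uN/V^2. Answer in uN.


Step 1: Identify parameters.
eps0 = 8.854e-6 uN/V^2, A = 42529 um^2, V = 88 V, d = 1 um
Step 2: Compute V^2 = 88^2 = 7744
Step 3: Compute d^2 = 1^2 = 1
Step 4: F = 0.5 * 8.854e-6 * 42529 * 7744 / 1
F = 1458.008 uN


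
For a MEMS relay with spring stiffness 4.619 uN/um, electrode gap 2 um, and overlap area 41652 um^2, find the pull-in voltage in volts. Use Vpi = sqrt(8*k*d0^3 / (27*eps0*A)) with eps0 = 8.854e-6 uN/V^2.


Step 1: Compute numerator: 8 * k * d0^3 = 8 * 4.619 * 2^3 = 295.616
Step 2: Compute denominator: 27 * eps0 * A = 27 * 8.854e-6 * 41652 = 9.957244
Step 3: Vpi = sqrt(295.616 / 9.957244)
Vpi = 5.45 V


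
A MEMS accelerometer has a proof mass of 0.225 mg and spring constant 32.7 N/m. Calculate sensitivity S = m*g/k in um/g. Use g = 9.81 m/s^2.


Step 1: Convert mass: m = 0.225 mg = 2.25e-07 kg
Step 2: S = m * g / k = 2.25e-07 * 9.81 / 32.7
Step 3: S = 6.75e-08 m/g
Step 4: Convert to um/g: S = 0.067 um/g


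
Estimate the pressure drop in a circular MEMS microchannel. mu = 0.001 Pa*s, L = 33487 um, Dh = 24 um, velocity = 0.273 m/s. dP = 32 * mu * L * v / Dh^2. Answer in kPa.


Step 1: Convert to SI: L = 33487e-6 m, Dh = 24e-6 m
Step 2: dP = 32 * 0.001 * 33487e-6 * 0.273 / (24e-6)^2
Step 3: dP = 507886.17 Pa
Step 4: Convert to kPa: dP = 507.89 kPa


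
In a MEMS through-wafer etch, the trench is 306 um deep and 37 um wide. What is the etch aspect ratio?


Step 1: AR = depth / width
Step 2: AR = 306 / 37
AR = 8.3


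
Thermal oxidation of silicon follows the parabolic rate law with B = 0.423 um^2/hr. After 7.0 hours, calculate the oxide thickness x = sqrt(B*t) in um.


Step 1: Compute B*t = 0.423 * 7.0 = 2.961
Step 2: x = sqrt(2.961)
x = 1.721 um


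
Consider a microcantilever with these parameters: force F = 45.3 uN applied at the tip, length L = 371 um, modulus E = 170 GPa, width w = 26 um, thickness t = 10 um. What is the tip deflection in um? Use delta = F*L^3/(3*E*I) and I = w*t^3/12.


Step 1: Calculate the second moment of area.
I = w * t^3 / 12 = 26 * 10^3 / 12 = 2166.6667 um^4
Step 2: Convert E to consistent units (1 GPa = 1000 uN/um^2).
E = 170 GPa = 170000 uN/um^2
Step 3: Calculate tip deflection.
delta = F * L^3 / (3 * E * I)
delta = 45.3 * 371^3 / (3 * 170000 * 2166.6667)
delta = 2.0934 um


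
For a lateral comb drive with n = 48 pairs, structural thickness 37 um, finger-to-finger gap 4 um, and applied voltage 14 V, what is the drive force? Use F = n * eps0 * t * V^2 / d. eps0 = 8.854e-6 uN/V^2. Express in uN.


Step 1: Parameters: n=48, eps0=8.854e-6 uN/V^2, t=37 um, V=14 V, d=4 um
Step 2: V^2 = 196
Step 3: F = 48 * 8.854e-6 * 37 * 196 / 4
F = 0.771 uN


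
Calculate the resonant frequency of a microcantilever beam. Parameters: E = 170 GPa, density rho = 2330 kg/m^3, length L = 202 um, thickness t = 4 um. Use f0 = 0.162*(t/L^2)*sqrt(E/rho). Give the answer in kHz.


Step 1: Convert units to SI.
t_SI = 4e-6 m, L_SI = 202e-6 m
Step 2: Calculate sqrt(E/rho).
sqrt(170e9 / 2330) = 8541.74 m/s
Step 3: Compute f0.
f0 = 0.162 * 4e-6 / (202e-6)^2 * 8541.74 = 135649.6 Hz = 135.65 kHz


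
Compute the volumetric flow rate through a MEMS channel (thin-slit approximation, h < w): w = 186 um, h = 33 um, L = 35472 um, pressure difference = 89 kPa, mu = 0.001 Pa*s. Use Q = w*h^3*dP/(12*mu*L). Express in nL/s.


Step 1: Convert all dimensions to SI (meters).
w = 186e-6 m, h = 33e-6 m, L = 35472e-6 m, dP = 89e3 Pa
Step 2: Q = w * h^3 * dP / (12 * mu * L)
Q = 186e-6 * (33e-6)^3 * 89e3 / (12 * 0.001 * 35472e-6) = 1.39758377e-09 m^3/s
Step 3: Convert Q from m^3/s to nL/s (1 m^3 = 1e12 nL, so multiply by 1e12).
Q = 1397.584 nL/s


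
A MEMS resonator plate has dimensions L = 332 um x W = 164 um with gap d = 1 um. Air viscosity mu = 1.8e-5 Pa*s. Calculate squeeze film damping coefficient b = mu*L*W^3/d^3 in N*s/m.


Step 1: Convert to SI.
L = 332e-6 m, W = 164e-6 m, d = 1e-6 m
Step 2: W^3 = (164e-6)^3 = 4.41e-12 m^3
Step 3: d^3 = (1e-6)^3 = 1.00e-18 m^3
Step 4: b = 1.8e-5 * 332e-6 * 4.41e-12 / 1.00e-18
b = 2.64e-02 N*s/m


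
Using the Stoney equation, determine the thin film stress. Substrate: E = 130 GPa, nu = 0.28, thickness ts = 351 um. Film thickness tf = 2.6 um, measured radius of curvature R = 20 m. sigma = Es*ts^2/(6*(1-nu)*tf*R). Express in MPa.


Step 1: Compute numerator: Es * ts^2 = 130 * 351^2 = 16016130 (GPa*um^2)
Step 2: Compute denominator (R in um): 6*(1-nu)*tf*R = 6*0.72*2.6*20e6 = 224640000.0 (um^2)
Step 3: sigma (GPa) = 16016130 / 224640000.0 = 7.1297e-02 GPa
Step 4: Convert to MPa (x1000): sigma = 71.3 MPa


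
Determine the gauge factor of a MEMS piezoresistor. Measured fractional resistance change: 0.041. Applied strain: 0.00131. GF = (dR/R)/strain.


Step 1: Identify values.
dR/R = 0.041, strain = 0.00131
Step 2: GF = (dR/R) / strain = 0.041 / 0.00131
GF = 31.3


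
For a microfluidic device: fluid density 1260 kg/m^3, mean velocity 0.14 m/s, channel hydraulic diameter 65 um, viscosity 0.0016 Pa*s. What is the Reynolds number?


Step 1: Convert Dh to meters: Dh = 65e-6 m
Step 2: Re = rho * v * Dh / mu
Re = 1260 * 0.14 * 65e-6 / 0.0016
Re = 7.166


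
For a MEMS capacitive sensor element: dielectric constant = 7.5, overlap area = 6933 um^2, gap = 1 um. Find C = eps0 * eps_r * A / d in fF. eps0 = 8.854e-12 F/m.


Step 1: Convert area to m^2: A = 6933e-12 m^2
Step 2: Convert gap to m: d = 1e-6 m
Step 3: C = eps0 * eps_r * A / d
C = 8.854e-12 * 7.5 * 6933e-12 / 1e-6
Step 4: Convert to fF (multiply by 1e15).
C = 460.39 fF


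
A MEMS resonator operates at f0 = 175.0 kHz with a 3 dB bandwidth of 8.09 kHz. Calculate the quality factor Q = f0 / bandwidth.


Step 1: Q = f0 / bandwidth
Step 2: Q = 175.0 / 8.09
Q = 21.6


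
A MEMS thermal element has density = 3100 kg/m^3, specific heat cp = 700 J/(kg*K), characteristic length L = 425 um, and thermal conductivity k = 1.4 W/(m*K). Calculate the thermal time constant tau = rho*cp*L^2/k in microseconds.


Step 1: Convert L to m: L = 425e-6 m
Step 2: L^2 = (425e-6)^2 = 1.80625e-07 m^2
Step 3: tau = 3100 * 700 * 1.80625e-07 / 1.4 = 2.7996875e-01 s
Step 4: Convert to microseconds (multiply by 1e6).
tau = 279968.75 us


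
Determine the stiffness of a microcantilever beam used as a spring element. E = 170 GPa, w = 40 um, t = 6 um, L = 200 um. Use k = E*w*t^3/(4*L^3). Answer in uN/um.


Step 1: Convert E to consistent units (1 GPa = 1000 uN/um^2).
E = 170 GPa = 170000 uN/um^2
Step 2: Compute t^3 = 6^3 = 216
Step 3: Compute L^3 = 200^3 = 8000000
Step 4: k = 170000 * 40 * 216 / (4 * 8000000)
k = 45.9 uN/um


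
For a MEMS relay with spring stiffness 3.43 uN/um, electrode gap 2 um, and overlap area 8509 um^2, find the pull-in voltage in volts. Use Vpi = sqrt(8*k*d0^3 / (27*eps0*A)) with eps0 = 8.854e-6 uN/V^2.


Step 1: Compute numerator: 8 * k * d0^3 = 8 * 3.43 * 2^3 = 219.52
Step 2: Compute denominator: 27 * eps0 * A = 27 * 8.854e-6 * 8509 = 2.034145
Step 3: Vpi = sqrt(219.52 / 2.034145)
Vpi = 10.39 V


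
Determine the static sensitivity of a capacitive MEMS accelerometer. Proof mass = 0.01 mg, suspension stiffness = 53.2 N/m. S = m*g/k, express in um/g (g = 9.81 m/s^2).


Step 1: Convert mass: m = 0.01 mg = 1.00e-08 kg
Step 2: S = m * g / k = 1.00e-08 * 9.81 / 53.2
Step 3: S = 1.84e-09 m/g
Step 4: Convert to um/g: S = 0.002 um/g


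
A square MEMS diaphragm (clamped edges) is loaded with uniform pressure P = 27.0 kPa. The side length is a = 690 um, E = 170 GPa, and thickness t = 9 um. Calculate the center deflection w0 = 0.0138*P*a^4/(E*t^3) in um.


Step 1: Convert pressure to compatible units (E is in GPa, so P in GPa).
P = 27.0 kPa = 27.0e-6 GPa
Step 2: Compute numerator: 0.0138 * P * a^4.
a^4 = 690^4 = 226671210000
numerator = 0.0138 * 27.0e-6 * 226671210000 = 8.44577e+04
Step 3: Compute denominator: E * t^3 = 170 * 9^3 = 123930
Step 4: w0 = numerator / denominator = 8.44577e+04 / 123930 = 0.6815 um


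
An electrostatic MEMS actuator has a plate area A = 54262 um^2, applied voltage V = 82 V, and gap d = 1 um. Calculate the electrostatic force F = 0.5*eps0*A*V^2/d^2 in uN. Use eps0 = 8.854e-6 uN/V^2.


Step 1: Identify parameters.
eps0 = 8.854e-6 uN/V^2, A = 54262 um^2, V = 82 V, d = 1 um
Step 2: Compute V^2 = 82^2 = 6724
Step 3: Compute d^2 = 1^2 = 1
Step 4: F = 0.5 * 8.854e-6 * 54262 * 6724 / 1
F = 1615.225 uN


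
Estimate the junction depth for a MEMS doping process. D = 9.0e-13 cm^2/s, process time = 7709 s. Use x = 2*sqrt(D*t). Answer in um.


Step 1: Compute D*t = 9.0e-13 * 7709 = 6.9381e-09 cm^2
Step 2: sqrt(D*t) = 8.32953e-05 cm
Step 3: x = 2 * 8.32953e-05 cm = 1.665906e-04 cm
Step 4: Convert to um (1 cm = 1e4 um): x = 1.666 um


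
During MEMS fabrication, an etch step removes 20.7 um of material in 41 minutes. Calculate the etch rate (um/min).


Step 1: Etch rate = depth / time
Step 2: rate = 20.7 / 41
rate = 0.505 um/min


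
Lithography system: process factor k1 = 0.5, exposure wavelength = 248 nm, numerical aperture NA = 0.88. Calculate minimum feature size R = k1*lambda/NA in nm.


Step 1: Identify values: k1 = 0.5, lambda = 248 nm, NA = 0.88
Step 2: R = k1 * lambda / NA
R = 0.5 * 248 / 0.88
R = 140.9 nm


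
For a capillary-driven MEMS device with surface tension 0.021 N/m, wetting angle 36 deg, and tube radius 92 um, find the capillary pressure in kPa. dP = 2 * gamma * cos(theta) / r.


Step 1: cos(36 deg) = 0.809
Step 2: Convert r to m: r = 92e-6 m
Step 3: dP = 2 * 0.021 * 0.809 / 92e-6 = 369.3 Pa
Step 4: Convert Pa to kPa (divide by 1000).
dP = 0.37 kPa


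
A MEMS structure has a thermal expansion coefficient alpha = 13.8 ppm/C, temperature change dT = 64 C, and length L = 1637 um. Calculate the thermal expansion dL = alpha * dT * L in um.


Step 1: Convert CTE: alpha = 13.8 ppm/C = 13.8e-6 /C
Step 2: dL = 13.8e-6 * 64 * 1637
dL = 1.4458 um


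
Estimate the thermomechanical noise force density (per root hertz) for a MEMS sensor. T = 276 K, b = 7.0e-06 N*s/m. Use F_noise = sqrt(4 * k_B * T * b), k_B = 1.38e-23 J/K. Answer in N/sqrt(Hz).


Step 1: Compute 4 * k_B * T * b
= 4 * 1.38e-23 * 276 * 7.0e-06
= 1.0665e-25 N^2/Hz
Step 2: F_noise = sqrt(1.0665e-25)
F_noise = 3.27e-13 N/sqrt(Hz)


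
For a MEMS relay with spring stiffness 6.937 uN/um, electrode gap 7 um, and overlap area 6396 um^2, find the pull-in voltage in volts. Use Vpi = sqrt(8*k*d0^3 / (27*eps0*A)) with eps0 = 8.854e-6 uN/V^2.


Step 1: Compute numerator: 8 * k * d0^3 = 8 * 6.937 * 7^3 = 19035.128
Step 2: Compute denominator: 27 * eps0 * A = 27 * 8.854e-6 * 6396 = 1.529015
Step 3: Vpi = sqrt(19035.128 / 1.529015)
Vpi = 111.58 V


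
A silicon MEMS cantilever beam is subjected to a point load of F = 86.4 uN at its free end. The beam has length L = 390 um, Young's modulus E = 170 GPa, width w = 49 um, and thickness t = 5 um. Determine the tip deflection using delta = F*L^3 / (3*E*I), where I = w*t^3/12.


Step 1: Calculate the second moment of area.
I = w * t^3 / 12 = 49 * 5^3 / 12 = 510.4167 um^4
Step 2: Convert E to consistent units (1 GPa = 1000 uN/um^2).
E = 170 GPa = 170000 uN/um^2
Step 3: Calculate tip deflection.
delta = F * L^3 / (3 * E * I)
delta = 86.4 * 390^3 / (3 * 170000 * 510.4167)
delta = 19.6885 um


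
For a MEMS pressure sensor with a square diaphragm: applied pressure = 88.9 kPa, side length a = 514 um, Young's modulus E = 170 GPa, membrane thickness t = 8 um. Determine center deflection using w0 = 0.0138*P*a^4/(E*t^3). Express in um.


Step 1: Convert pressure to compatible units (E is in GPa, so P in GPa).
P = 88.9 kPa = 88.9e-6 GPa
Step 2: Compute numerator: 0.0138 * P * a^4.
a^4 = 514^4 = 69799526416
numerator = 0.0138 * 88.9e-6 * 69799526416 = 8.56315e+04
Step 3: Compute denominator: E * t^3 = 170 * 8^3 = 87040
Step 4: w0 = numerator / denominator = 8.56315e+04 / 87040 = 0.9838 um


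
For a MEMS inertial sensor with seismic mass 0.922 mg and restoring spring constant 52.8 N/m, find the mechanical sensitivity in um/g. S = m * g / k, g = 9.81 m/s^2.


Step 1: Convert mass: m = 0.922 mg = 9.22e-07 kg
Step 2: S = m * g / k = 9.22e-07 * 9.81 / 52.8
Step 3: S = 1.71e-07 m/g
Step 4: Convert to um/g: S = 0.171 um/g


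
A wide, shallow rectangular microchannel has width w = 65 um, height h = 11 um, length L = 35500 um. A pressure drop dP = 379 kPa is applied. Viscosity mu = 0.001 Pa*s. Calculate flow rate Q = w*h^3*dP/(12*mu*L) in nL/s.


Step 1: Convert all dimensions to SI (meters).
w = 65e-6 m, h = 11e-6 m, L = 35500e-6 m, dP = 379e3 Pa
Step 2: Q = w * h^3 * dP / (12 * mu * L)
Q = 65e-6 * (11e-6)^3 * 379e3 / (12 * 0.001 * 35500e-6) = 7.69699e-11 m^3/s
Step 3: Convert Q from m^3/s to nL/s (1 m^3 = 1e12 nL, so multiply by 1e12).
Q = 76.97 nL/s


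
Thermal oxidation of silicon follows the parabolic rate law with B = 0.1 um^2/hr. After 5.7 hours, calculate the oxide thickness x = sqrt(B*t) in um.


Step 1: Compute B*t = 0.1 * 5.7 = 0.57
Step 2: x = sqrt(0.57)
x = 0.755 um


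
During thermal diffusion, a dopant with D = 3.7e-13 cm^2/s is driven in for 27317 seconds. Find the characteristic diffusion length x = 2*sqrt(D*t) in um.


Step 1: Compute D*t = 3.7e-13 * 27317 = 1.010729e-08 cm^2
Step 2: sqrt(D*t) = 1.00535e-04 cm
Step 3: x = 2 * 1.00535e-04 cm = 2.0107e-04 cm
Step 4: Convert to um (1 cm = 1e4 um): x = 2.011 um


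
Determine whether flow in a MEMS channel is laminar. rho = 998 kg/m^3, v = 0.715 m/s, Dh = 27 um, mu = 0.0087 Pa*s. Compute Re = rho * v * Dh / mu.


Step 1: Convert Dh to meters: Dh = 27e-6 m
Step 2: Re = rho * v * Dh / mu
Re = 998 * 0.715 * 27e-6 / 0.0087
Re = 2.215
Since Re = 2.215 is below ~2300, the flow is laminar.


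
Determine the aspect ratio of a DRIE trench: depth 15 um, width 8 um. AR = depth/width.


Step 1: AR = depth / width
Step 2: AR = 15 / 8
AR = 1.9


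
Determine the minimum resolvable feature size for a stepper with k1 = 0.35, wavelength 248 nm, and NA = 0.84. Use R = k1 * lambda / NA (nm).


Step 1: Identify values: k1 = 0.35, lambda = 248 nm, NA = 0.84
Step 2: R = k1 * lambda / NA
R = 0.35 * 248 / 0.84
R = 103.3 nm


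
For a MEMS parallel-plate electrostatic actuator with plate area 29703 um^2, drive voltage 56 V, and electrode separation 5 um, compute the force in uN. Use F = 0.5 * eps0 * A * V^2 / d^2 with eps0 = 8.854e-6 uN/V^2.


Step 1: Identify parameters.
eps0 = 8.854e-6 uN/V^2, A = 29703 um^2, V = 56 V, d = 5 um
Step 2: Compute V^2 = 56^2 = 3136
Step 3: Compute d^2 = 5^2 = 25
Step 4: F = 0.5 * 8.854e-6 * 29703 * 3136 / 25
F = 16.495 uN


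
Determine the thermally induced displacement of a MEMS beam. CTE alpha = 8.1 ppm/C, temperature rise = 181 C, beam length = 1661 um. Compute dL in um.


Step 1: Convert CTE: alpha = 8.1 ppm/C = 8.1e-6 /C
Step 2: dL = 8.1e-6 * 181 * 1661
dL = 2.4352 um


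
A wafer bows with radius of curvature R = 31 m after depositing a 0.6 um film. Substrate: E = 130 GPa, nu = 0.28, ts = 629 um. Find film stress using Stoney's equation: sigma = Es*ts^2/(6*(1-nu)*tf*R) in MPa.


Step 1: Compute numerator: Es * ts^2 = 130 * 629^2 = 51433330 (GPa*um^2)
Step 2: Compute denominator (R in um): 6*(1-nu)*tf*R = 6*0.72*0.6*31e6 = 80352000.0 (um^2)
Step 3: sigma (GPa) = 51433330 / 80352000.0 = 6.401e-01 GPa
Step 4: Convert to MPa (x1000): sigma = 640.1 MPa


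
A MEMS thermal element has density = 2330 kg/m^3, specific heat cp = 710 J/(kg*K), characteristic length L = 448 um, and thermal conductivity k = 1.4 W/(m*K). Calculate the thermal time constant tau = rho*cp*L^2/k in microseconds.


Step 1: Convert L to m: L = 448e-6 m
Step 2: L^2 = (448e-6)^2 = 2.00704e-07 m^2
Step 3: tau = 2330 * 710 * 2.00704e-07 / 1.4 = 2.37160448e-01 s
Step 4: Convert to microseconds (multiply by 1e6).
tau = 237160.448 us


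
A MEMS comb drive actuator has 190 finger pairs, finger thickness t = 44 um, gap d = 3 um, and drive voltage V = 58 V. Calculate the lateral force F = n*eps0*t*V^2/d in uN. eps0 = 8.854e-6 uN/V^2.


Step 1: Parameters: n=190, eps0=8.854e-6 uN/V^2, t=44 um, V=58 V, d=3 um
Step 2: V^2 = 3364
Step 3: F = 190 * 8.854e-6 * 44 * 3364 / 3
F = 83.0 uN


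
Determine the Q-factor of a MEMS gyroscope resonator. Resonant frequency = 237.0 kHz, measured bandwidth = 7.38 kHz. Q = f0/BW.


Step 1: Q = f0 / bandwidth
Step 2: Q = 237.0 / 7.38
Q = 32.1


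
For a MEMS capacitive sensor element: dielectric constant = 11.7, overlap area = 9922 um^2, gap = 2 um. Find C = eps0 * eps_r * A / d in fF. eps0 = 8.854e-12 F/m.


Step 1: Convert area to m^2: A = 9922e-12 m^2
Step 2: Convert gap to m: d = 2e-6 m
Step 3: C = eps0 * eps_r * A / d
C = 8.854e-12 * 11.7 * 9922e-12 / 2e-6
Step 4: Convert to fF (multiply by 1e15).
C = 513.92 fF


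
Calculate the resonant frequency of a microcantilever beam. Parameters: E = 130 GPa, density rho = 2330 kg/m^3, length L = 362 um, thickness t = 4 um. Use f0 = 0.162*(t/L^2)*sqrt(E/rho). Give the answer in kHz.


Step 1: Convert units to SI.
t_SI = 4e-6 m, L_SI = 362e-6 m
Step 2: Calculate sqrt(E/rho).
sqrt(130e9 / 2330) = 7469.54 m/s
Step 3: Compute f0.
f0 = 0.162 * 4e-6 / (362e-6)^2 * 7469.54 = 36936.2 Hz = 36.94 kHz


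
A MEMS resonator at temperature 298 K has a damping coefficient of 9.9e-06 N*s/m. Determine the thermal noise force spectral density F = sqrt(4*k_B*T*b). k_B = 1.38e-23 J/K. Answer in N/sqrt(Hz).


Step 1: Compute 4 * k_B * T * b
= 4 * 1.38e-23 * 298 * 9.9e-06
= 1.6285e-25 N^2/Hz
Step 2: F_noise = sqrt(1.6285e-25)
F_noise = 4.04e-13 N/sqrt(Hz)


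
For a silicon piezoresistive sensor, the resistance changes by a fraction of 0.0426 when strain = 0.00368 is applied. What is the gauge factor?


Step 1: Identify values.
dR/R = 0.0426, strain = 0.00368
Step 2: GF = (dR/R) / strain = 0.0426 / 0.00368
GF = 11.6


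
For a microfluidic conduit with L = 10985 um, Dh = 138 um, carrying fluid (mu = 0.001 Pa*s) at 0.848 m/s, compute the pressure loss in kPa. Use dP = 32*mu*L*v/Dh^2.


Step 1: Convert to SI: L = 10985e-6 m, Dh = 138e-6 m
Step 2: dP = 32 * 0.001 * 10985e-6 * 0.848 / (138e-6)^2
Step 3: dP = 15652.64 Pa
Step 4: Convert to kPa: dP = 15.65 kPa


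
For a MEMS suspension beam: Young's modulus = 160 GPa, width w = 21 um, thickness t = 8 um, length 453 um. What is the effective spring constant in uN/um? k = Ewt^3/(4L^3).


Step 1: Convert E to consistent units (1 GPa = 1000 uN/um^2).
E = 160 GPa = 160000 uN/um^2
Step 2: Compute t^3 = 8^3 = 512
Step 3: Compute L^3 = 453^3 = 92959677
Step 4: k = 160000 * 21 * 512 / (4 * 92959677)
k = 4.6265 uN/um
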